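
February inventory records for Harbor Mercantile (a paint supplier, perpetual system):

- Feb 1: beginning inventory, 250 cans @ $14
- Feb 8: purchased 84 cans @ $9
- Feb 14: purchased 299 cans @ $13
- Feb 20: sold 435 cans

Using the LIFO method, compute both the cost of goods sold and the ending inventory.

Feb 20, 435 sold [LIFO — newest first]: 299 @ $13 + 84 @ $9 + 52 @ $14 = $5,371
Ending inventory: 198 @ $14 = $2,772
Check: goods available $8,143 = COGS $5,371 + ending $2,772

COGS = $5,371; ending inventory = $2,772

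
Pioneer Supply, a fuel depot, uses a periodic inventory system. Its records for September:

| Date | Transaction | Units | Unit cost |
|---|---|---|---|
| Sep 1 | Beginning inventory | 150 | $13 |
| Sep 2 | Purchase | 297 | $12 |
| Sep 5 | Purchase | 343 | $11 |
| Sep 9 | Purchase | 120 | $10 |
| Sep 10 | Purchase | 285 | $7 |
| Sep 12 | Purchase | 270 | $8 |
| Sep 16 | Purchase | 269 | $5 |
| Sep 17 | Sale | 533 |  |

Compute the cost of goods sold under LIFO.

COGS = $3,457

Sep 17, 533 sold [LIFO — newest first]: 269 @ $5 + 264 @ $8 = $3,457
Ending inventory: 150 @ $13 + 297 @ $12 + 343 @ $11 + 120 @ $10 + 285 @ $7 + 6 @ $8 = $12,530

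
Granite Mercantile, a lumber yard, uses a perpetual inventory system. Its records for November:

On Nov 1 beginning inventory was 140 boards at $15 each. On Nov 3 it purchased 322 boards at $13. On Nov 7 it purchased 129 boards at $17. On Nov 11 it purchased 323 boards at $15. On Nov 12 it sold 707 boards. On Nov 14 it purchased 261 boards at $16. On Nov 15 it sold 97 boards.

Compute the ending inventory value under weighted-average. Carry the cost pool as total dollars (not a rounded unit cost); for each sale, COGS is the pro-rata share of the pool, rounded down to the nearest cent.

Ending inventory = $5,702.61

After Nov 1: 140 on hand, pool $2,100.00 (≈ $15.0000 each)
After Nov 3: 462 on hand, pool $6,286.00 (≈ $13.6061 each)
After Nov 7: 591 on hand, pool $8,479.00 (≈ $14.3469 each)
After Nov 11: 914 on hand, pool $13,324.00 (≈ $14.5777 each)
Nov 12, sell 707: 707/914 × $13,324.00 → $10,306.42
After Nov 14: 468 on hand, pool $7,193.58 (≈ $15.3709 each)
Nov 15, sell 97: 97/468 × $7,193.58 → $1,490.97
Total COGS = $10,306.42 + $1,490.97 = $11,797.39
Ending inventory (cost pool remaining) = $5,702.61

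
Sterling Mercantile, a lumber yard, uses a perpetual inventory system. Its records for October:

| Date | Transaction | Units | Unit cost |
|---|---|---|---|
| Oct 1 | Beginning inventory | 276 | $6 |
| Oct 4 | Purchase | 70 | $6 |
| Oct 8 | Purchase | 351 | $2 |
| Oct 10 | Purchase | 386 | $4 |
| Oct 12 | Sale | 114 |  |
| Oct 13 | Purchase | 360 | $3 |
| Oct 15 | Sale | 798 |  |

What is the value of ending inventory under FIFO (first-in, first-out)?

Oct 12, 114 sold [FIFO — oldest first]: 114 @ $6 = $684
Oct 15, 798 sold [FIFO — oldest first]: 162 @ $6 + 70 @ $6 + 351 @ $2 + 215 @ $4 = $2,954
Total COGS = $684 + $2,954 = $3,638
Ending inventory: 171 @ $4 + 360 @ $3 = $1,764

Ending inventory = $1,764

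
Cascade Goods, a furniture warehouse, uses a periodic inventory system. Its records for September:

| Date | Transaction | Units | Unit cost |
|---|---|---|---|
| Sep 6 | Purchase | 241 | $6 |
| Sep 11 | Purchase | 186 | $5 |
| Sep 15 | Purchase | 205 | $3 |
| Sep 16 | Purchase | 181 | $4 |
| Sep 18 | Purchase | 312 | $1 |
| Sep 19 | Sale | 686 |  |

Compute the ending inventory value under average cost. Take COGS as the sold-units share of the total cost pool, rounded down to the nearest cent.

Ending inventory = $1,571.43

Sep 19, sell 686: 686/1125 × $4,027.00 → $2,455.57
Ending inventory (cost pool remaining) = $1,571.43
Check: goods available $4,027.00 = COGS $2,455.57 + ending $1,571.43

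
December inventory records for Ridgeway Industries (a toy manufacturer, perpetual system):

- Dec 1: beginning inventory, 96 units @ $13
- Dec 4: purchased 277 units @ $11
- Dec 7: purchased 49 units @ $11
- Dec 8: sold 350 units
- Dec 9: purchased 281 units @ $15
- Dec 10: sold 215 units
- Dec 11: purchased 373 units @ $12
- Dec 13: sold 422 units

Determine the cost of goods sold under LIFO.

Dec 8, 350 sold [LIFO — newest first]: 49 @ $11 + 277 @ $11 + 24 @ $13 = $3,898
Dec 10, 215 sold [LIFO — newest first]: 215 @ $15 = $3,225
Dec 13, 422 sold [LIFO — newest first]: 373 @ $12 + 49 @ $15 = $5,211
Total COGS = $3,898 + $3,225 + $5,211 = $12,334
Ending inventory: 72 @ $13 + 17 @ $15 = $1,191

COGS = $12,334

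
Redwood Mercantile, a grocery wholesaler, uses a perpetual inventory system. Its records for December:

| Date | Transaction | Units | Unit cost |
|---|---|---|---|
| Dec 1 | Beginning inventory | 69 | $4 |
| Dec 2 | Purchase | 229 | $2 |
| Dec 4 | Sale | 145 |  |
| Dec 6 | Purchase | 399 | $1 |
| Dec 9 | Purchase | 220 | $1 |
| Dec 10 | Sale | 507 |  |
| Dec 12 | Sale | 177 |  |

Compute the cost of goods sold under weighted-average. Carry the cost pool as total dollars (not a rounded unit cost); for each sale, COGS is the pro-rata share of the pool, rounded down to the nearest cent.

After Dec 1: 69 on hand, pool $276.00 (≈ $4.0000 each)
After Dec 2: 298 on hand, pool $734.00 (≈ $2.4631 each)
Dec 4, sell 145: 145/298 × $734.00 → $357.14
After Dec 6: 552 on hand, pool $775.86 (≈ $1.4055 each)
After Dec 9: 772 on hand, pool $995.86 (≈ $1.2900 each)
Dec 10, sell 507: 507/772 × $995.86 → $654.01
Dec 12, sell 177: 177/265 × $341.85 → $228.33
Total COGS = $357.14 + $654.01 + $228.33 = $1,239.48
Ending inventory (cost pool remaining) = $113.52
Check: goods available $1,353.00 = COGS $1,239.48 + ending $113.52

COGS = $1,239.48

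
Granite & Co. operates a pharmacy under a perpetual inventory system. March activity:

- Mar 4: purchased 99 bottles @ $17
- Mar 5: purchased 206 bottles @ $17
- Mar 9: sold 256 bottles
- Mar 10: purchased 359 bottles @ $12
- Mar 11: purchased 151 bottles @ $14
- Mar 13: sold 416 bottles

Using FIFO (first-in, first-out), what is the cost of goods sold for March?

Mar 9, 256 sold [FIFO — oldest first]: 99 @ $17 + 157 @ $17 = $4,352
Mar 13, 416 sold [FIFO — oldest first]: 49 @ $17 + 359 @ $12 + 8 @ $14 = $5,253
Total COGS = $4,352 + $5,253 = $9,605
Ending inventory: 143 @ $14 = $2,002
Check: goods available $11,607 = COGS $9,605 + ending $2,002

COGS = $9,605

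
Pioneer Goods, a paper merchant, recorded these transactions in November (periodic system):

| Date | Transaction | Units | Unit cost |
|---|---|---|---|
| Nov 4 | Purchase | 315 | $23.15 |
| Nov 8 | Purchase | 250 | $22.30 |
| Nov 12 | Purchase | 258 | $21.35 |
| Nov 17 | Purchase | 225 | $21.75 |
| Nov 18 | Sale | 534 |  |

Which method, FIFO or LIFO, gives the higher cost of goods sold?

FIFO COGS: 315 @ $23.15 + 219 @ $22.30 = $12,175.95
LIFO COGS: 225 @ $21.75 + 258 @ $21.35 + 51 @ $22.30 = $11,539.35

FIFO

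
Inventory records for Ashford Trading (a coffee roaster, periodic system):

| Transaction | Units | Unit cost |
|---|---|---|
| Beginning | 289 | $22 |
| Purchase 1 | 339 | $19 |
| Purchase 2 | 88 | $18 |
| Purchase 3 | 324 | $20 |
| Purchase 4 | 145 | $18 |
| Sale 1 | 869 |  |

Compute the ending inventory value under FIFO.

Sale 1 (869) [FIFO — oldest first]: 289 @ $22 + 339 @ $19 + 88 @ $18 + 153 @ $20 = $17,443
Ending inventory: 171 @ $20 + 145 @ $18 = $6,030
Check: goods available $23,473 = COGS $17,443 + ending $6,030

Ending inventory = $6,030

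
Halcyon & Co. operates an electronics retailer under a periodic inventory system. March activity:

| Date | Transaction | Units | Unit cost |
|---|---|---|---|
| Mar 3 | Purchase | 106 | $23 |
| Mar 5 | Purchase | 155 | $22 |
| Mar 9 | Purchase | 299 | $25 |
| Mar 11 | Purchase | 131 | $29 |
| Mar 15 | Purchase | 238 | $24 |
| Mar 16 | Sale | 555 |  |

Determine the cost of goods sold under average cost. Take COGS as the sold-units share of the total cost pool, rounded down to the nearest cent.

Mar 16, sell 555: 555/929 × $22,834.00 → $13,641.41
Ending inventory (cost pool remaining) = $9,192.59
Check: goods available $22,834.00 = COGS $13,641.41 + ending $9,192.59

COGS = $13,641.41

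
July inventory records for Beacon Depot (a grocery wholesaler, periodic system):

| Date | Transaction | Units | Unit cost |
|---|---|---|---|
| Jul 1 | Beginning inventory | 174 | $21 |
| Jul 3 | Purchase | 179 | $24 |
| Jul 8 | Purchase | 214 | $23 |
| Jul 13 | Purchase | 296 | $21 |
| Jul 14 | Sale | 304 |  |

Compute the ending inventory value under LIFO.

Jul 14, 304 sold [LIFO — newest first]: 296 @ $21 + 8 @ $23 = $6,400
Ending inventory: 174 @ $21 + 179 @ $24 + 206 @ $23 = $12,688
Check: goods available $19,088 = COGS $6,400 + ending $12,688

Ending inventory = $12,688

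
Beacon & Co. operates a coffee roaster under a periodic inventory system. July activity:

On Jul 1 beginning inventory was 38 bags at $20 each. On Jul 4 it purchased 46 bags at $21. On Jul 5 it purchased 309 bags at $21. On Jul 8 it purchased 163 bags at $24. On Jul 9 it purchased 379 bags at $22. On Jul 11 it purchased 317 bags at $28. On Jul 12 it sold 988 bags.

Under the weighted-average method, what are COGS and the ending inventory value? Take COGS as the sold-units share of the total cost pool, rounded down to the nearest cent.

Jul 12, sell 988: 988/1252 × $29,341.00 → $23,154.07
Ending inventory (cost pool remaining) = $6,186.93

COGS = $23,154.07; ending inventory = $6,186.93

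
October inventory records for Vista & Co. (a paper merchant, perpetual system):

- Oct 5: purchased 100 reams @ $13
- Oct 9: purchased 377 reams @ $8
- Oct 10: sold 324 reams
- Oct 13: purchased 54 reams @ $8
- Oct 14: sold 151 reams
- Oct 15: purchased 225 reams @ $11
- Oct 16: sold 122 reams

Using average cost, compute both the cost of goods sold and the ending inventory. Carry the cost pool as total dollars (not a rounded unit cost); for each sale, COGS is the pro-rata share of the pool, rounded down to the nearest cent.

After Oct 5: 100 on hand, pool $1,300.00 (≈ $13.0000 each)
After Oct 9: 477 on hand, pool $4,316.00 (≈ $9.0482 each)
Oct 10, sell 324: 324/477 × $4,316.00 → $2,931.62
After Oct 13: 207 on hand, pool $1,816.38 (≈ $8.7748 each)
Oct 14, sell 151: 151/207 × $1,816.38 → $1,324.99
After Oct 15: 281 on hand, pool $2,966.39 (≈ $10.5565 each)
Oct 16, sell 122: 122/281 × $2,966.39 → $1,287.89
Total COGS = $2,931.62 + $1,324.99 + $1,287.89 = $5,544.50
Ending inventory (cost pool remaining) = $1,678.50
Check: goods available $7,223.00 = COGS $5,544.50 + ending $1,678.50

COGS = $5,544.50; ending inventory = $1,678.50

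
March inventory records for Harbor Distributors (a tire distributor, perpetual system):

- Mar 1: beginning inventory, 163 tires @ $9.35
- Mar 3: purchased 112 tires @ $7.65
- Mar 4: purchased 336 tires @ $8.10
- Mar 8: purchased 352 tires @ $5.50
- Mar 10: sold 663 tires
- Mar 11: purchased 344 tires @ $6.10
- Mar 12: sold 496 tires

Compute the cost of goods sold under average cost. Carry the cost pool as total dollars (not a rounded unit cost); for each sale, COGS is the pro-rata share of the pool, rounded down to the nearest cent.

After Mar 1: 163 on hand, pool $1,524.05 (≈ $9.3500 each)
After Mar 3: 275 on hand, pool $2,380.85 (≈ $8.6576 each)
After Mar 4: 611 on hand, pool $5,102.45 (≈ $8.3510 each)
After Mar 8: 963 on hand, pool $7,038.45 (≈ $7.3089 each)
Mar 10, sell 663: 663/963 × $7,038.45 → $4,845.78
After Mar 11: 644 on hand, pool $4,291.07 (≈ $6.6632 each)
Mar 12, sell 496: 496/644 × $4,291.07 → $3,304.92
Total COGS = $4,845.78 + $3,304.92 = $8,150.70
Ending inventory (cost pool remaining) = $986.15
Check: goods available $9,136.85 = COGS $8,150.70 + ending $986.15

COGS = $8,150.70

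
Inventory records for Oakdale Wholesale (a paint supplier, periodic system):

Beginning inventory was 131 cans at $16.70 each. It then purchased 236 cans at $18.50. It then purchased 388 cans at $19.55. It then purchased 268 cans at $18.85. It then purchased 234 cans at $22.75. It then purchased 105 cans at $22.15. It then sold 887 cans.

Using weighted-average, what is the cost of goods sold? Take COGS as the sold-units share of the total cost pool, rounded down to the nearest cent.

Sale 1, sell 887: 887/1362 × $26,840.15 → $17,479.59
Ending inventory (cost pool remaining) = $9,360.56
Check: goods available $26,840.15 = COGS $17,479.59 + ending $9,360.56

COGS = $17,479.59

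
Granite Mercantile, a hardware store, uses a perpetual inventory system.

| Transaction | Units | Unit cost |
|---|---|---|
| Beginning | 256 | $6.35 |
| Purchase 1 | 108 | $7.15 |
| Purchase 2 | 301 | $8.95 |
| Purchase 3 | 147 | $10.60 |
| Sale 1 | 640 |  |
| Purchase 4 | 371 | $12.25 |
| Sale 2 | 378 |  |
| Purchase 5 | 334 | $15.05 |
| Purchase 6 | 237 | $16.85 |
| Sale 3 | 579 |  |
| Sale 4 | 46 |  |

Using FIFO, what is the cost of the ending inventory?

Ending inventory = $1,870.35

Sale 1 (640) [FIFO — oldest first]: 256 @ $6.35 + 108 @ $7.15 + 276 @ $8.95 = $4,868.00
Sale 2 (378) [FIFO — oldest first]: 25 @ $8.95 + 147 @ $10.60 + 206 @ $12.25 = $4,305.45
Sale 3 (579) [FIFO — oldest first]: 165 @ $12.25 + 334 @ $15.05 + 80 @ $16.85 = $8,395.95
Sale 4 (46) [FIFO — oldest first]: 46 @ $16.85 = $775.10
Total COGS = $4,868.00 + $4,305.45 + $8,395.95 + $775.10 = $18,344.50
Ending inventory: 111 @ $16.85 = $1,870.35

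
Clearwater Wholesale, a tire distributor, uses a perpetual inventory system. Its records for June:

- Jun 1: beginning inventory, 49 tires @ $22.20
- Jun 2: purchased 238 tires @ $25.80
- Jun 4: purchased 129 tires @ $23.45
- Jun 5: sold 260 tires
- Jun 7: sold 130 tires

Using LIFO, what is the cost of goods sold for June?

COGS = $9,676.05

Jun 5, 260 sold [LIFO — newest first]: 129 @ $23.45 + 131 @ $25.80 = $6,404.85
Jun 7, 130 sold [LIFO — newest first]: 107 @ $25.80 + 23 @ $22.20 = $3,271.20
Total COGS = $6,404.85 + $3,271.20 = $9,676.05
Ending inventory: 26 @ $22.20 = $577.20
Check: goods available $10,253.25 = COGS $9,676.05 + ending $577.20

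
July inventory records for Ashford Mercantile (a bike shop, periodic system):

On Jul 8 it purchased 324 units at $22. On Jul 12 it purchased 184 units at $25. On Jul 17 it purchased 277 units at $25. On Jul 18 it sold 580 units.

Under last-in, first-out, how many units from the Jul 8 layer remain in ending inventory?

Jul 18, 580 sold [LIFO — newest first]: 277 @ $25 + 184 @ $25 + 119 @ $22 = $14,143
Ending inventory: 205 @ $22 = $4,510

205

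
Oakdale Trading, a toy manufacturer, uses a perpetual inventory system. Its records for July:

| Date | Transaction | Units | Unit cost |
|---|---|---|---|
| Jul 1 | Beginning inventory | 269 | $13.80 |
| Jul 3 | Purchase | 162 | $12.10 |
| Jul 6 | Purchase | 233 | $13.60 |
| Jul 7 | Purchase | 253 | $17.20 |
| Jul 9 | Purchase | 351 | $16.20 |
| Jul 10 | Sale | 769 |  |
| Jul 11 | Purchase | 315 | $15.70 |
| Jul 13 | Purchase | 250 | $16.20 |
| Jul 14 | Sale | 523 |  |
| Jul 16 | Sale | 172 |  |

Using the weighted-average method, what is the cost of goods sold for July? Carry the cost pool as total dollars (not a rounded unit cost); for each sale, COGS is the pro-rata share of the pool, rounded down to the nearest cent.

COGS = $22,178.22

After Jul 1: 269 on hand, pool $3,712.20 (≈ $13.8000 each)
After Jul 3: 431 on hand, pool $5,672.40 (≈ $13.1610 each)
After Jul 6: 664 on hand, pool $8,841.20 (≈ $13.3151 each)
After Jul 7: 917 on hand, pool $13,192.80 (≈ $14.3869 each)
After Jul 9: 1268 on hand, pool $18,879.00 (≈ $14.8888 each)
Jul 10, sell 769: 769/1268 × $18,879.00 → $11,449.48
After Jul 11: 814 on hand, pool $12,375.02 (≈ $15.2027 each)
After Jul 13: 1064 on hand, pool $16,425.02 (≈ $15.4370 each)
Jul 14, sell 523: 523/1064 × $16,425.02 → $8,073.57
Jul 16, sell 172: 172/541 × $8,351.45 → $2,655.17
Total COGS = $11,449.48 + $8,073.57 + $2,655.17 = $22,178.22
Ending inventory (cost pool remaining) = $5,696.28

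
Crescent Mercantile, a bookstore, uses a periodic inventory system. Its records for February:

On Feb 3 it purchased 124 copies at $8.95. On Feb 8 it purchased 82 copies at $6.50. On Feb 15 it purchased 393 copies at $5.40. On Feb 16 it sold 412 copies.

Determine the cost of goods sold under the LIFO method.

COGS = $2,245.70

Feb 16, 412 sold [LIFO — newest first]: 393 @ $5.40 + 19 @ $6.50 = $2,245.70
Ending inventory: 124 @ $8.95 + 63 @ $6.50 = $1,519.30
Check: goods available $3,765.00 = COGS $2,245.70 + ending $1,519.30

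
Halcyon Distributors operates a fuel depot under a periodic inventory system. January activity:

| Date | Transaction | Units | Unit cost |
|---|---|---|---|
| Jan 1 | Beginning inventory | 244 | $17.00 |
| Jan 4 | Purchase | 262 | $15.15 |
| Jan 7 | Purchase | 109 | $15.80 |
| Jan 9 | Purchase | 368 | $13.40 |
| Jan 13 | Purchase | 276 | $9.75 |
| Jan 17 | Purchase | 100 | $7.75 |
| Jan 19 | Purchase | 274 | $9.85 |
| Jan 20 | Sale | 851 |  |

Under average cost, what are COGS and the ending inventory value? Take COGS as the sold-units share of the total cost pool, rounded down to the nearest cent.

COGS = $10,910.10; ending inventory = $10,025.50

Jan 20, sell 851: 851/1633 × $20,935.60 → $10,910.10
Ending inventory (cost pool remaining) = $10,025.50
Check: goods available $20,935.60 = COGS $10,910.10 + ending $10,025.50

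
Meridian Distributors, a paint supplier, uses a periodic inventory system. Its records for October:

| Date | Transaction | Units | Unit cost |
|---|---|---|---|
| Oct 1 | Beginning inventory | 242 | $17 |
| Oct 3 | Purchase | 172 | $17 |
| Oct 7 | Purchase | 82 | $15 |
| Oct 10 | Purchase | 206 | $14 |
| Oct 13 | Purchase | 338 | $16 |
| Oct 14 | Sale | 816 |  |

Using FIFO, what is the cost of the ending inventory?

Ending inventory = $3,584

Oct 14, 816 sold [FIFO — oldest first]: 242 @ $17 + 172 @ $17 + 82 @ $15 + 206 @ $14 + 114 @ $16 = $12,976
Ending inventory: 224 @ $16 = $3,584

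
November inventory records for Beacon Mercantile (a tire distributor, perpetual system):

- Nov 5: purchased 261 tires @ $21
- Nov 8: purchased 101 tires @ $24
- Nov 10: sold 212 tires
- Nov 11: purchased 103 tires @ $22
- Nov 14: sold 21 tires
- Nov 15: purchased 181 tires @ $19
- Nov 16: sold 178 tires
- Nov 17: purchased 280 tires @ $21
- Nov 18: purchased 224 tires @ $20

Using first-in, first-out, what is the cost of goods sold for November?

COGS = $8,983

Nov 10, 212 sold [FIFO — oldest first]: 212 @ $21 = $4,452
Nov 14, 21 sold [FIFO — oldest first]: 21 @ $21 = $441
Nov 16, 178 sold [FIFO — oldest first]: 28 @ $21 + 101 @ $24 + 49 @ $22 = $4,090
Total COGS = $4,452 + $441 + $4,090 = $8,983
Ending inventory: 54 @ $22 + 181 @ $19 + 280 @ $21 + 224 @ $20 = $14,987
Check: goods available $23,970 = COGS $8,983 + ending $14,987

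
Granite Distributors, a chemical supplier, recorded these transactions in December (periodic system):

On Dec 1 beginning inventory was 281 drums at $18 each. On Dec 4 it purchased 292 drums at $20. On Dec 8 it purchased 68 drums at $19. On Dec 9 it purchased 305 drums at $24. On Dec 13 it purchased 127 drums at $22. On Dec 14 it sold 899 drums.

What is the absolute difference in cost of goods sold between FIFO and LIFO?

$790

FIFO COGS: 281 @ $18 + 292 @ $20 + 68 @ $19 + 258 @ $24 = $18,382
LIFO COGS: 127 @ $22 + 305 @ $24 + 68 @ $19 + 292 @ $20 + 107 @ $18 = $19,172
Difference = |$18,382 − $19,172| = $790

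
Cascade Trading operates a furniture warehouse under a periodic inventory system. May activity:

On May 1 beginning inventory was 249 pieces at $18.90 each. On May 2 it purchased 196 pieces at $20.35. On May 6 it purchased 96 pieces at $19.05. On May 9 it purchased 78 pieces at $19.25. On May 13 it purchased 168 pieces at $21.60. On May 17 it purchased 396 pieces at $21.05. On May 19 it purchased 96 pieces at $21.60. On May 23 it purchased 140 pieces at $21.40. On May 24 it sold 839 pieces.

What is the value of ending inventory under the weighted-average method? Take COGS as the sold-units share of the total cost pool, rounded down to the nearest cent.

May 24, sell 839: 839/1419 × $29,059.20 → $17,181.58
Ending inventory (cost pool remaining) = $11,877.62
Check: goods available $29,059.20 = COGS $17,181.58 + ending $11,877.62

Ending inventory = $11,877.62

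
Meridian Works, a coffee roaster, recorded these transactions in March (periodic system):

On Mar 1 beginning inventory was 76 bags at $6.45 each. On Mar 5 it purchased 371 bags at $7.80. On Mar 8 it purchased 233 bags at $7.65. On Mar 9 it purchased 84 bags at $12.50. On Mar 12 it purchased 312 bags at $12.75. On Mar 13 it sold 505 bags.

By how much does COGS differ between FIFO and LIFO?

FIFO COGS: 76 @ $6.45 + 371 @ $7.80 + 58 @ $7.65 = $3,827.70
LIFO COGS: 312 @ $12.75 + 84 @ $12.50 + 109 @ $7.65 = $5,861.85
Difference = |$3,827.70 − $5,861.85| = $2,034.15

$2,034.15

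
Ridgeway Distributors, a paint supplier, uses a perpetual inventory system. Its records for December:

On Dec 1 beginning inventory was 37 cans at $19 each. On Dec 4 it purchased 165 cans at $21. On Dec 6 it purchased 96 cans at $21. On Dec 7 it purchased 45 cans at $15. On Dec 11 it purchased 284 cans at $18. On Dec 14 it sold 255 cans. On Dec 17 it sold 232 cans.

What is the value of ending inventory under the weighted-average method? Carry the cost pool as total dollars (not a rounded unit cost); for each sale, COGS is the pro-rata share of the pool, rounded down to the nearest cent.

Ending inventory = $2,672.96

After Dec 1: 37 on hand, pool $703.00 (≈ $19.0000 each)
After Dec 4: 202 on hand, pool $4,168.00 (≈ $20.6337 each)
After Dec 6: 298 on hand, pool $6,184.00 (≈ $20.7517 each)
After Dec 7: 343 on hand, pool $6,859.00 (≈ $19.9971 each)
After Dec 11: 627 on hand, pool $11,971.00 (≈ $19.0925 each)
Dec 14, sell 255: 255/627 × $11,971.00 → $4,868.58
Dec 17, sell 232: 232/372 × $7,102.42 → $4,429.46
Total COGS = $4,868.58 + $4,429.46 = $9,298.04
Ending inventory (cost pool remaining) = $2,672.96
Check: goods available $11,971.00 = COGS $9,298.04 + ending $2,672.96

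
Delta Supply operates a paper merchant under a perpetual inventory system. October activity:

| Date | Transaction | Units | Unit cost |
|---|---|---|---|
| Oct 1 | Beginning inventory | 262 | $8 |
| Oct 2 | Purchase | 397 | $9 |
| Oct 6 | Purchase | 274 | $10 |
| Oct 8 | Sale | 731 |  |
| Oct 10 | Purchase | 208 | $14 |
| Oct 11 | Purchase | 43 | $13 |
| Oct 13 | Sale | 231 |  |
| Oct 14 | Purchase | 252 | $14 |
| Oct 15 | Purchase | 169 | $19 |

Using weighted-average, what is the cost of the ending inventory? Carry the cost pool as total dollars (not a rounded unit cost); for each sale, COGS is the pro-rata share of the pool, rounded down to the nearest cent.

Ending inventory = $9,332.24

After Oct 1: 262 on hand, pool $2,096.00 (≈ $8.0000 each)
After Oct 2: 659 on hand, pool $5,669.00 (≈ $8.6024 each)
After Oct 6: 933 on hand, pool $8,409.00 (≈ $9.0129 each)
Oct 8, sell 731: 731/933 × $8,409.00 → $6,588.40
After Oct 10: 410 on hand, pool $4,732.60 (≈ $11.5429 each)
After Oct 11: 453 on hand, pool $5,291.60 (≈ $11.6812 each)
Oct 13, sell 231: 231/453 × $5,291.60 → $2,698.36
After Oct 14: 474 on hand, pool $6,121.24 (≈ $12.9140 each)
After Oct 15: 643 on hand, pool $9,332.24 (≈ $14.5136 each)
Total COGS = $6,588.40 + $2,698.36 = $9,286.76
Ending inventory (cost pool remaining) = $9,332.24
Check: goods available $18,619.00 = COGS $9,286.76 + ending $9,332.24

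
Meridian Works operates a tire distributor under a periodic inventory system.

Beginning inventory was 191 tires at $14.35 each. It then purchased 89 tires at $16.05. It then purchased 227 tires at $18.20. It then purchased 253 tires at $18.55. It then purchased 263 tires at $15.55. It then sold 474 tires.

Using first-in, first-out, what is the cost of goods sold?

COGS = $7,700.10

Sale 1 (474) [FIFO — oldest first]: 191 @ $14.35 + 89 @ $16.05 + 194 @ $18.20 = $7,700.10
Ending inventory: 33 @ $18.20 + 253 @ $18.55 + 263 @ $15.55 = $9,383.40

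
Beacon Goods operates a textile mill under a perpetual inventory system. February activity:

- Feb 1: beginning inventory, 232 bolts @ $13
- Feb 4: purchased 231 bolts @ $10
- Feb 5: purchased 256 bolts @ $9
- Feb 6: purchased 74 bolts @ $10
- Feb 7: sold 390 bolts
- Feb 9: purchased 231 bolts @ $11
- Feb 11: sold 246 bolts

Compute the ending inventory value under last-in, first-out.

Ending inventory = $4,576

Feb 7, 390 sold [LIFO — newest first]: 74 @ $10 + 256 @ $9 + 60 @ $10 = $3,644
Feb 11, 246 sold [LIFO — newest first]: 231 @ $11 + 15 @ $10 = $2,691
Total COGS = $3,644 + $2,691 = $6,335
Ending inventory: 232 @ $13 + 156 @ $10 = $4,576
Check: goods available $10,911 = COGS $6,335 + ending $4,576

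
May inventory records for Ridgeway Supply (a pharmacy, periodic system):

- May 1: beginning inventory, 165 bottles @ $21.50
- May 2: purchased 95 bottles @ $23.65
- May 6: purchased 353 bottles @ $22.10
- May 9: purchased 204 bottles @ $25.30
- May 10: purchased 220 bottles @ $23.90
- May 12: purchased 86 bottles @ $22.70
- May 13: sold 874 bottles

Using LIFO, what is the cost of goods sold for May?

COGS = $20,432.85

May 13, 874 sold [LIFO — newest first]: 86 @ $22.70 + 220 @ $23.90 + 204 @ $25.30 + 353 @ $22.10 + 11 @ $23.65 = $20,432.85
Ending inventory: 165 @ $21.50 + 84 @ $23.65 = $5,534.10
Check: goods available $25,966.95 = COGS $20,432.85 + ending $5,534.10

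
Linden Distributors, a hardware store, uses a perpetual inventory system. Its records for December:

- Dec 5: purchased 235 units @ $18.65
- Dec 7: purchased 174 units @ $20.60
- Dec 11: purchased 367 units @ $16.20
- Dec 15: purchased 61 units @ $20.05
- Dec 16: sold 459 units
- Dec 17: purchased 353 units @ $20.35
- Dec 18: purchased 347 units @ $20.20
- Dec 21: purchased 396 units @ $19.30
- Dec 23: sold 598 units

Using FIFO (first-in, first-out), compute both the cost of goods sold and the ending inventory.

Dec 16, 459 sold [FIFO — oldest first]: 235 @ $18.65 + 174 @ $20.60 + 50 @ $16.20 = $8,777.15
Dec 23, 598 sold [FIFO — oldest first]: 317 @ $16.20 + 61 @ $20.05 + 220 @ $20.35 = $10,835.45
Total COGS = $8,777.15 + $10,835.45 = $19,612.60
Ending inventory: 133 @ $20.35 + 347 @ $20.20 + 396 @ $19.30 = $17,358.75

COGS = $19,612.60; ending inventory = $17,358.75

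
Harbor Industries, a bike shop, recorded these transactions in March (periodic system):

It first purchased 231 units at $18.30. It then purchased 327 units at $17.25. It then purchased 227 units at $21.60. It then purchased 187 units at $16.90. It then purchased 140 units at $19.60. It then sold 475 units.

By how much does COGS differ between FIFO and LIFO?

FIFO COGS: 231 @ $18.30 + 244 @ $17.25 = $8,436.30
LIFO COGS: 140 @ $19.60 + 187 @ $16.90 + 148 @ $21.60 = $9,101.10
Difference = |$8,436.30 − $9,101.10| = $664.80

$664.80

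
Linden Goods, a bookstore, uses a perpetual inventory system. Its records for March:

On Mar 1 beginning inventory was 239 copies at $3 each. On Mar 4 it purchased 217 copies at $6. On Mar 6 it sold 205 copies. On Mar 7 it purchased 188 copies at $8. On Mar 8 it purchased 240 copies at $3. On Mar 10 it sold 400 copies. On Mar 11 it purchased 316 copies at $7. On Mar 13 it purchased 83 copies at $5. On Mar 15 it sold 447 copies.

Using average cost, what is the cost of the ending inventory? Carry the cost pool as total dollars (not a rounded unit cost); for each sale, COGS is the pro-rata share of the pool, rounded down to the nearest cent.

Ending inventory = $1,361.98

After Mar 1: 239 on hand, pool $717.00 (≈ $3.0000 each)
After Mar 4: 456 on hand, pool $2,019.00 (≈ $4.4276 each)
Mar 6, sell 205: 205/456 × $2,019.00 → $907.66
After Mar 7: 439 on hand, pool $2,615.34 (≈ $5.9575 each)
After Mar 8: 679 on hand, pool $3,335.34 (≈ $4.9121 each)
Mar 10, sell 400: 400/679 × $3,335.34 → $1,964.85
After Mar 11: 595 on hand, pool $3,582.49 (≈ $6.0210 each)
After Mar 13: 678 on hand, pool $3,997.49 (≈ $5.8960 each)
Mar 15, sell 447: 447/678 × $3,997.49 → $2,635.51
Total COGS = $907.66 + $1,964.85 + $2,635.51 = $5,508.02
Ending inventory (cost pool remaining) = $1,361.98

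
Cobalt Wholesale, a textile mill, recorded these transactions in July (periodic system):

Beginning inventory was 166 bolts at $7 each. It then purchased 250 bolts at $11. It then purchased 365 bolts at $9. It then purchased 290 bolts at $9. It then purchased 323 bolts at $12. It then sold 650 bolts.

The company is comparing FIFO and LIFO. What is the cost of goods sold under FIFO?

COGS = $6,018

FIFO COGS: 166 @ $7 + 250 @ $11 + 234 @ $9 = $6,018
LIFO COGS: 323 @ $12 + 290 @ $9 + 37 @ $9 = $6,819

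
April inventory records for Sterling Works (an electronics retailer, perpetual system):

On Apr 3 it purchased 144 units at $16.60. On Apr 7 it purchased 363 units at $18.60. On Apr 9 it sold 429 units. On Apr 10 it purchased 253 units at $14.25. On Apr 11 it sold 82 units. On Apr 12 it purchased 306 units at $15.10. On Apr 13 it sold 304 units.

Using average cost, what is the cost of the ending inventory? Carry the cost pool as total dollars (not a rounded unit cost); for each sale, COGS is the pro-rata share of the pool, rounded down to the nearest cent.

Ending inventory = $3,794.75

After Apr 3: 144 on hand, pool $2,390.40 (≈ $16.6000 each)
After Apr 7: 507 on hand, pool $9,142.20 (≈ $18.0320 each)
Apr 9, sell 429: 429/507 × $9,142.20 → $7,735.70
After Apr 10: 331 on hand, pool $5,011.75 (≈ $15.1412 each)
Apr 11, sell 82: 82/331 × $5,011.75 → $1,241.58
After Apr 12: 555 on hand, pool $8,390.77 (≈ $15.1185 each)
Apr 13, sell 304: 304/555 × $8,390.77 → $4,596.02
Total COGS = $7,735.70 + $1,241.58 + $4,596.02 = $13,573.30
Ending inventory (cost pool remaining) = $3,794.75
Check: goods available $17,368.05 = COGS $13,573.30 + ending $3,794.75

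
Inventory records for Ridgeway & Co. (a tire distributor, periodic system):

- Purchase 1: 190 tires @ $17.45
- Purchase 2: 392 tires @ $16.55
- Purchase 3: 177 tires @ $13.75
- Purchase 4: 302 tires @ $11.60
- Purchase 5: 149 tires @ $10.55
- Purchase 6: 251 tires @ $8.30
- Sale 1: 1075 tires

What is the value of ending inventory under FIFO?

Ending inventory = $3,507.55

Sale 1 (1075) [FIFO — oldest first]: 190 @ $17.45 + 392 @ $16.55 + 177 @ $13.75 + 302 @ $11.60 + 14 @ $10.55 = $15,887.75
Ending inventory: 135 @ $10.55 + 251 @ $8.30 = $3,507.55
Check: goods available $19,395.30 = COGS $15,887.75 + ending $3,507.55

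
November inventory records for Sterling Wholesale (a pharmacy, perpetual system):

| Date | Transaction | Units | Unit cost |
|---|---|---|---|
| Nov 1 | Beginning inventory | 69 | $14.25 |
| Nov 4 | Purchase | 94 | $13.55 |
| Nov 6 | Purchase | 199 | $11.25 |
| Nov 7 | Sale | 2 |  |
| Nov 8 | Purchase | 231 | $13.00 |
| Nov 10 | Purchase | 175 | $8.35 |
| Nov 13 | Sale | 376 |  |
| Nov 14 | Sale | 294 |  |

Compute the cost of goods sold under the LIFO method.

COGS = $7,610.85

Nov 7, 2 sold [LIFO — newest first]: 2 @ $11.25 = $22.50
Nov 13, 376 sold [LIFO — newest first]: 175 @ $8.35 + 201 @ $13.00 = $4,074.25
Nov 14, 294 sold [LIFO — newest first]: 30 @ $13.00 + 197 @ $11.25 + 67 @ $13.55 = $3,514.10
Total COGS = $22.50 + $4,074.25 + $3,514.10 = $7,610.85
Ending inventory: 69 @ $14.25 + 27 @ $13.55 = $1,349.10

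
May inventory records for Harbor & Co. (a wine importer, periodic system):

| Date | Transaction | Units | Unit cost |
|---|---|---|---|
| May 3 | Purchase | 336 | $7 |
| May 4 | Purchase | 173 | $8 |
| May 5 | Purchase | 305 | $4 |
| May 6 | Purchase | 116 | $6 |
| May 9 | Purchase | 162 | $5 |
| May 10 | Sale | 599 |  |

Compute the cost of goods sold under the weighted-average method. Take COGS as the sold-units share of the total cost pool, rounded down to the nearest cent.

May 10, sell 599: 599/1092 × $6,462.00 → $3,544.63
Ending inventory (cost pool remaining) = $2,917.37

COGS = $3,544.63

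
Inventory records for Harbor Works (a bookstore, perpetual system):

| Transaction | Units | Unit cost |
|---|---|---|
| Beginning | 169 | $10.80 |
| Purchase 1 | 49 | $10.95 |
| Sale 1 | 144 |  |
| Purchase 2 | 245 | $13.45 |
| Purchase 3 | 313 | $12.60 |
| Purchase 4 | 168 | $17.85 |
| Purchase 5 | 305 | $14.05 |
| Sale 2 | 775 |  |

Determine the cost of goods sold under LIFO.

Sale 1 (144) [LIFO — newest first]: 49 @ $10.95 + 95 @ $10.80 = $1,562.55
Sale 2 (775) [LIFO — newest first]: 305 @ $14.05 + 168 @ $17.85 + 302 @ $12.60 = $11,089.25
Total COGS = $1,562.55 + $11,089.25 = $12,651.80
Ending inventory: 74 @ $10.80 + 245 @ $13.45 + 11 @ $12.60 = $4,233.05

COGS = $12,651.80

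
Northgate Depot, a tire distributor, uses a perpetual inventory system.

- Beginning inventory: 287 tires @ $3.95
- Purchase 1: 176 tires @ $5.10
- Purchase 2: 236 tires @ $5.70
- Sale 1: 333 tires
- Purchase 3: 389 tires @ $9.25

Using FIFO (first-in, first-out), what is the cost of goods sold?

COGS = $1,368.25

Sale 1 (333) [FIFO — oldest first]: 287 @ $3.95 + 46 @ $5.10 = $1,368.25
Ending inventory: 130 @ $5.10 + 236 @ $5.70 + 389 @ $9.25 = $5,606.45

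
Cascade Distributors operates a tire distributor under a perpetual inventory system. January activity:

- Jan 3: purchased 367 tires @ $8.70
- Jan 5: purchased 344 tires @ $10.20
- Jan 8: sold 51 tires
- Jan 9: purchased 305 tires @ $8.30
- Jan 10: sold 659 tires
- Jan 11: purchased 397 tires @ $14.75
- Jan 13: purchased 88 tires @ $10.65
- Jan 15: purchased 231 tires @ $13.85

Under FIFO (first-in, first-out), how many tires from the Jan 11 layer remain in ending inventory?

Jan 8, 51 sold [FIFO — oldest first]: 51 @ $8.70 = $443.70
Jan 10, 659 sold [FIFO — oldest first]: 316 @ $8.70 + 343 @ $10.20 = $6,247.80
Total COGS = $443.70 + $6,247.80 = $6,691.50
Ending inventory: 1 @ $10.20 + 305 @ $8.30 + 397 @ $14.75 + 88 @ $10.65 + 231 @ $13.85 = $12,534.00

397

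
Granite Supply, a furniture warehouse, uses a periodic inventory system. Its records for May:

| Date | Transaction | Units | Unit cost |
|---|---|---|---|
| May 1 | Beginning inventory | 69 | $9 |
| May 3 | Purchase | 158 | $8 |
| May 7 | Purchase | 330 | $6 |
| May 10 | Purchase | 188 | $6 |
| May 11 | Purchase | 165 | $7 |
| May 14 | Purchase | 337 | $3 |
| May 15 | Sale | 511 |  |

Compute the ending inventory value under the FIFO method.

May 15, 511 sold [FIFO — oldest first]: 69 @ $9 + 158 @ $8 + 284 @ $6 = $3,589
Ending inventory: 46 @ $6 + 188 @ $6 + 165 @ $7 + 337 @ $3 = $3,570

Ending inventory = $3,570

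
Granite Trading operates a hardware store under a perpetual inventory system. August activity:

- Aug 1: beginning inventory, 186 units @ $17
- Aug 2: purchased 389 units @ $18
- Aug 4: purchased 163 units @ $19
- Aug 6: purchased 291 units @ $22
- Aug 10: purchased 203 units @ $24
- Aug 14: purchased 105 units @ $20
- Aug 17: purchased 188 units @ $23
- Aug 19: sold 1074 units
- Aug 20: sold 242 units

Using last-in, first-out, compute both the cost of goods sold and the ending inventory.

Aug 19, 1074 sold [LIFO — newest first]: 188 @ $23 + 105 @ $20 + 203 @ $24 + 291 @ $22 + 163 @ $19 + 124 @ $18 = $23,027
Aug 20, 242 sold [LIFO — newest first]: 242 @ $18 = $4,356
Total COGS = $23,027 + $4,356 = $27,383
Ending inventory: 186 @ $17 + 23 @ $18 = $3,576

COGS = $27,383; ending inventory = $3,576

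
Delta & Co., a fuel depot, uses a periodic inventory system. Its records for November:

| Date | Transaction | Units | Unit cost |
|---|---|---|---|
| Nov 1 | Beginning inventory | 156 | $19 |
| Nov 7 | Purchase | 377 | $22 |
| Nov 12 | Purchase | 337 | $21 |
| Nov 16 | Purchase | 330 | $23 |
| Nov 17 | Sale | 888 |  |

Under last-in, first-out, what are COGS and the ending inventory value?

Nov 17, 888 sold [LIFO — newest first]: 330 @ $23 + 337 @ $21 + 221 @ $22 = $19,529
Ending inventory: 156 @ $19 + 156 @ $22 = $6,396

COGS = $19,529; ending inventory = $6,396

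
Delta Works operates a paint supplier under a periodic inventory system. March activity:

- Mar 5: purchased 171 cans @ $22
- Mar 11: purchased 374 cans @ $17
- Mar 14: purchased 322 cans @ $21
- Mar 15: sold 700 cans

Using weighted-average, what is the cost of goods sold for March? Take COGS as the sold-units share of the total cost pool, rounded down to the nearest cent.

COGS = $13,630.21

Mar 15, sell 700: 700/867 × $16,882.00 → $13,630.21
Ending inventory (cost pool remaining) = $3,251.79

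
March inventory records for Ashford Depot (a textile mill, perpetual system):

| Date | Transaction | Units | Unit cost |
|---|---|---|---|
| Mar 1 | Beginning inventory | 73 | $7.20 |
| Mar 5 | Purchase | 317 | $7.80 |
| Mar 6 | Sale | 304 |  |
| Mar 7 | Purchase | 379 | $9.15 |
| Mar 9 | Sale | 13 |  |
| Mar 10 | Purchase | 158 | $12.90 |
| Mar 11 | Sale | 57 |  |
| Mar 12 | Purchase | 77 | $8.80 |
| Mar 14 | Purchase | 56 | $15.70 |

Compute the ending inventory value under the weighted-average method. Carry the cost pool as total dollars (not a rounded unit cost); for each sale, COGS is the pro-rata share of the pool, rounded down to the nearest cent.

Ending inventory = $7,043.08

After Mar 1: 73 on hand, pool $525.60 (≈ $7.2000 each)
After Mar 5: 390 on hand, pool $2,998.20 (≈ $7.6877 each)
Mar 6, sell 304: 304/390 × $2,998.20 → $2,337.05
After Mar 7: 465 on hand, pool $4,129.00 (≈ $8.8796 each)
Mar 9, sell 13: 13/465 × $4,129.00 → $115.43
After Mar 10: 610 on hand, pool $6,051.77 (≈ $9.9209 each)
Mar 11, sell 57: 57/610 × $6,051.77 → $565.49
After Mar 12: 630 on hand, pool $6,163.88 (≈ $9.7839 each)
After Mar 14: 686 on hand, pool $7,043.08 (≈ $10.2669 each)
Total COGS = $2,337.05 + $115.43 + $565.49 = $3,017.97
Ending inventory (cost pool remaining) = $7,043.08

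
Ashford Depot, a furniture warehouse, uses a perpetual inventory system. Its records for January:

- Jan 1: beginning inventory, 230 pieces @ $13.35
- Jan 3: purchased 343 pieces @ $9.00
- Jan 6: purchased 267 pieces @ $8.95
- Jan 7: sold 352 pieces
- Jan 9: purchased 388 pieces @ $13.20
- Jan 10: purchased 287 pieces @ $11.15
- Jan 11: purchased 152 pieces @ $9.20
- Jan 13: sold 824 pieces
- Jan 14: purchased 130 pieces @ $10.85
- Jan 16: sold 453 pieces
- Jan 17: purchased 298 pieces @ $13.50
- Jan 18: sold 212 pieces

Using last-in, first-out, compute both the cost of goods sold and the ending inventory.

COGS = $20,296.90; ending inventory = $3,403.80

Jan 7, 352 sold [LIFO — newest first]: 267 @ $8.95 + 85 @ $9.00 = $3,154.65
Jan 13, 824 sold [LIFO — newest first]: 152 @ $9.20 + 287 @ $11.15 + 385 @ $13.20 = $9,680.45
Jan 16, 453 sold [LIFO — newest first]: 130 @ $10.85 + 3 @ $13.20 + 258 @ $9.00 + 62 @ $13.35 = $4,599.80
Jan 18, 212 sold [LIFO — newest first]: 212 @ $13.50 = $2,862.00
Total COGS = $3,154.65 + $9,680.45 + $4,599.80 + $2,862.00 = $20,296.90
Ending inventory: 168 @ $13.35 + 86 @ $13.50 = $3,403.80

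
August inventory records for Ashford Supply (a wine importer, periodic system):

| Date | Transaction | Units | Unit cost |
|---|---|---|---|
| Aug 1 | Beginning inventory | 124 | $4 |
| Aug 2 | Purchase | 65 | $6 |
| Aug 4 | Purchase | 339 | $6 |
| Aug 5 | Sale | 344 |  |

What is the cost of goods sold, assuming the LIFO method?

COGS = $2,064

Aug 5, 344 sold [LIFO — newest first]: 339 @ $6 + 5 @ $6 = $2,064
Ending inventory: 124 @ $4 + 60 @ $6 = $856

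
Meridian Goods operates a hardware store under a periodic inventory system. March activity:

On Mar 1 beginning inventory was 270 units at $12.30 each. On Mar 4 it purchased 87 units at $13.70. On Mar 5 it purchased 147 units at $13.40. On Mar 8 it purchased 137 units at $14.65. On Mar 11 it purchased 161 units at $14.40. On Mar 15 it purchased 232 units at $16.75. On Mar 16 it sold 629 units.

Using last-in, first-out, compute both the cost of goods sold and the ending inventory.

Mar 16, 629 sold [LIFO — newest first]: 232 @ $16.75 + 161 @ $14.40 + 137 @ $14.65 + 99 @ $13.40 = $9,538.05
Ending inventory: 270 @ $12.30 + 87 @ $13.70 + 48 @ $13.40 = $5,156.10

COGS = $9,538.05; ending inventory = $5,156.10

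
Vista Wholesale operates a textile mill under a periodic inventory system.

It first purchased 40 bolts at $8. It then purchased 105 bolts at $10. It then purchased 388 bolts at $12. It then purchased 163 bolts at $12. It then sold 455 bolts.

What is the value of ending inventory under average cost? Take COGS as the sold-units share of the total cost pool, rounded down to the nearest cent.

Ending inventory = $2,763.89

Sale 1, sell 455: 455/696 × $7,982.00 → $5,218.11
Ending inventory (cost pool remaining) = $2,763.89
Check: goods available $7,982.00 = COGS $5,218.11 + ending $2,763.89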